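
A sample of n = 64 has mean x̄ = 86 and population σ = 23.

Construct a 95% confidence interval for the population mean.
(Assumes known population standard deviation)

Answer: (80.3650, 91.6350)

Derivation:
Confidence level: 95%, α = 0.05
z_0.025 = 1.960
SE = σ/√n = 23/√64 = 2.8750
Margin of error = 1.960 × 2.8750 = 5.6350
CI: x̄ ± margin = 86 ± 5.6350
CI: (80.3650, 91.6350)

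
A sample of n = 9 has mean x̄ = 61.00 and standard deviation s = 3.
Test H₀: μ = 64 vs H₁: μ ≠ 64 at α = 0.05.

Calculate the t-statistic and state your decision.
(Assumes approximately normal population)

Answer: t = -3.0000, reject H₀

Derivation:
df = n - 1 = 8
SE = s/√n = 3/√9 = 1.0000
t = (x̄ - μ₀)/SE = (61.00 - 64)/1.0000 = -3.0000
Critical value: t_{0.025,8} = ±2.306
p-value ≈ 0.0171
Decision: reject H₀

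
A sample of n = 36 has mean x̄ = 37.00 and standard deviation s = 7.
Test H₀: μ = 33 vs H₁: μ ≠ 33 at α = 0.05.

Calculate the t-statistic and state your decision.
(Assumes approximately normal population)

df = n - 1 = 35
SE = s/√n = 7/√36 = 1.1667
t = (x̄ - μ₀)/SE = (37.00 - 33)/1.1667 = 3.4285
Critical value: t_{0.025,35} = ±2.030
p-value ≈ 0.0016
Decision: reject H₀

Answer: t = 3.4285, reject H₀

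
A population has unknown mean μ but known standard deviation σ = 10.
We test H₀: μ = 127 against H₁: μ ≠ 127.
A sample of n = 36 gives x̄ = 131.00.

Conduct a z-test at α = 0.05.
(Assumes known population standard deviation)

Answer: z = 2.4000, reject H₀

Derivation:
Standard error: SE = σ/√n = 10/√36 = 1.6667
z-statistic: z = (x̄ - μ₀)/SE = (131.00 - 127)/1.6667 = 2.4000
Critical value: ±1.960
p-value = 0.0164
Decision: reject H₀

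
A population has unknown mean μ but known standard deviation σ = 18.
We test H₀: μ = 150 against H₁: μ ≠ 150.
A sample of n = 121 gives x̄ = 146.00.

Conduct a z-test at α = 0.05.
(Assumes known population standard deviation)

Answer: z = -2.4444, reject H₀

Derivation:
Standard error: SE = σ/√n = 18/√121 = 1.6364
z-statistic: z = (x̄ - μ₀)/SE = (146.00 - 150)/1.6364 = -2.4444
Critical value: ±1.960
p-value = 0.0145
Decision: reject H₀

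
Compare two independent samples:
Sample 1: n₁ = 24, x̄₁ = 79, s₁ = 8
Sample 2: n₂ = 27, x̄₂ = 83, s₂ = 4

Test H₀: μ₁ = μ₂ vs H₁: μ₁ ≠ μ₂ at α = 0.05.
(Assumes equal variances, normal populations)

Answer: t = -2.2970, reject H₀

Derivation:
Pooled variance: s²_p = [23×8² + 26×4²]/(49) = 38.5306
s_p = 6.2073
SE = s_p×√(1/n₁ + 1/n₂) = 6.2073×√(1/24 + 1/27) = 1.7414
t = (x̄₁ - x̄₂)/SE = (79 - 83)/1.7414 = -2.2970
df = 49, t-critical = ±2.010
Decision: reject H₀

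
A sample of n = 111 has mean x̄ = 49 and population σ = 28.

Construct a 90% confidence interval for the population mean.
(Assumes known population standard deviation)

Confidence level: 90%, α = 0.1
z_0.05 = 1.645
SE = σ/√n = 28/√111 = 2.6576
Margin of error = 1.645 × 2.6576 = 4.3718
CI: x̄ ± margin = 49 ± 4.3718
CI: (44.6282, 53.3718)

Answer: (44.6282, 53.3718)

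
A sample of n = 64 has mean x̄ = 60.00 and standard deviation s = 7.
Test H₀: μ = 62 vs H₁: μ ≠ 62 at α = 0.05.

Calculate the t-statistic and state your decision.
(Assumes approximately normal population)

df = n - 1 = 63
SE = s/√n = 7/√64 = 0.8750
t = (x̄ - μ₀)/SE = (60.00 - 62)/0.8750 = -2.2857
Critical value: t_{0.025,63} = ±1.998
p-value ≈ 0.0256
Decision: reject H₀

Answer: t = -2.2857, reject H₀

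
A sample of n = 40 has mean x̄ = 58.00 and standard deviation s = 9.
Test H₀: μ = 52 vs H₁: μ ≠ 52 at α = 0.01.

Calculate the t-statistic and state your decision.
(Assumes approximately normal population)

Answer: t = 4.2164, reject H₀

Derivation:
df = n - 1 = 39
SE = s/√n = 9/√40 = 1.4230
t = (x̄ - μ₀)/SE = (58.00 - 52)/1.4230 = 4.2164
Critical value: t_{0.005,39} = ±2.708
p-value ≈ 0.0001
Decision: reject H₀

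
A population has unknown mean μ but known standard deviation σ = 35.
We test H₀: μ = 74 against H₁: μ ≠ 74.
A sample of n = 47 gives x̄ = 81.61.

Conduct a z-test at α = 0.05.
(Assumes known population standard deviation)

Answer: z = 1.4906, fail to reject H₀

Derivation:
Standard error: SE = σ/√n = 35/√47 = 5.1053
z-statistic: z = (x̄ - μ₀)/SE = (81.61 - 74)/5.1053 = 1.4906
Critical value: ±1.960
p-value = 0.1361
Decision: fail to reject H₀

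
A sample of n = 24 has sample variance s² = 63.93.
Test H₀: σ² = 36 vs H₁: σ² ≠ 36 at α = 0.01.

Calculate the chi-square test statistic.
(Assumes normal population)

df = n - 1 = 23
χ² = (n-1)s²/σ₀² = 23×63.93/36 = 40.8442
Critical values: χ²_{0.995,23} = 9.260, χ²_{0.005,23} = 44.181
Rejection region: χ² < 9.260 or χ² > 44.181
Decision: fail to reject H₀

Answer: χ² = 40.8442, fail to reject H₀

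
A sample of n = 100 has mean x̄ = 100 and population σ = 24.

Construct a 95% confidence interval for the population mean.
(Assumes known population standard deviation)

Confidence level: 95%, α = 0.05
z_0.025 = 1.960
SE = σ/√n = 24/√100 = 2.4000
Margin of error = 1.960 × 2.4000 = 4.7040
CI: x̄ ± margin = 100 ± 4.7040
CI: (95.2960, 104.7040)

Answer: (95.2960, 104.7040)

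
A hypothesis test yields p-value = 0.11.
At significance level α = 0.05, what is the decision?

Compare p-value to α:
0.11 ≥ 0.05
Decision: fail to reject H₀

Answer: fail to reject H₀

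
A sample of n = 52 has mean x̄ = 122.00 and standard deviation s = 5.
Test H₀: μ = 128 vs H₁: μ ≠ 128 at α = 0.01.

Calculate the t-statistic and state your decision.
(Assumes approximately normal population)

df = n - 1 = 51
SE = s/√n = 5/√52 = 0.6934
t = (x̄ - μ₀)/SE = (122.00 - 128)/0.6934 = -8.6530
Critical value: t_{0.005,51} = ±2.676
p-value < 0.0001
Decision: reject H₀

Answer: t = -8.6530, reject H₀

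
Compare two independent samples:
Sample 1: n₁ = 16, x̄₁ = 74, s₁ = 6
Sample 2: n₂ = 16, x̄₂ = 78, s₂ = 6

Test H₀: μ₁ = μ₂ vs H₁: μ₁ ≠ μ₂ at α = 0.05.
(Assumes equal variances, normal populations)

Pooled variance: s²_p = [15×6² + 15×6²]/(30) = 36.0000
s_p = 6.0000
SE = s_p×√(1/n₁ + 1/n₂) = 6.0000×√(1/16 + 1/16) = 2.1213
t = (x̄₁ - x̄₂)/SE = (74 - 78)/2.1213 = -1.8856
df = 30, t-critical = ±2.042
Decision: fail to reject H₀

Answer: t = -1.8856, fail to reject H₀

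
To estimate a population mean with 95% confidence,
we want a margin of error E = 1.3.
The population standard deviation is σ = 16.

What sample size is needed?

z_0.025 = 1.960
n = (z×σ/E)² = (1.960×16/1.3)²
n = 581.9228
Round up: n = 582

Answer: n = 582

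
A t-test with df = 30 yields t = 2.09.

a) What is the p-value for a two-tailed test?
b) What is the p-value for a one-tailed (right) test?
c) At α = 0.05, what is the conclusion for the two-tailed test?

Using t-distribution with df = 30:
a) Two-tailed: p = 2×P(T > 2.09) = 0.0452
b) One-tailed: p = P(T > 2.09) = 0.0226
c) 0.0452 < 0.05, reject H₀

Answer: a) 0.0452, b) 0.0226, c) reject H₀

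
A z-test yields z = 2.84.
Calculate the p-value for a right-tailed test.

For z = 2.84:
p = P(Z > 2.84) = 1 - Φ(2.84) = 0.0023

Answer: p-value ≈ 0.0023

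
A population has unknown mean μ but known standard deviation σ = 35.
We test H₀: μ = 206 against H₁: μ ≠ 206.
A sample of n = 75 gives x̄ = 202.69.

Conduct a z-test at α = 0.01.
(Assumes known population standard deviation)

Answer: z = -0.8190, fail to reject H₀

Derivation:
Standard error: SE = σ/√n = 35/√75 = 4.0415
z-statistic: z = (x̄ - μ₀)/SE = (202.69 - 206)/4.0415 = -0.8190
Critical value: ±2.576
p-value = 0.4128
Decision: fail to reject H₀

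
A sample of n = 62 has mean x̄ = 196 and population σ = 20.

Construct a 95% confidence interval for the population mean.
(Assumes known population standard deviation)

Answer: (191.0216, 200.9784)

Derivation:
Confidence level: 95%, α = 0.05
z_0.025 = 1.960
SE = σ/√n = 20/√62 = 2.5400
Margin of error = 1.960 × 2.5400 = 4.9784
CI: x̄ ± margin = 196 ± 4.9784
CI: (191.0216, 200.9784)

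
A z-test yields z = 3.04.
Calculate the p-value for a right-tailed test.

Answer: p-value ≈ 0.0012

Derivation:
For z = 3.04:
p = P(Z > 3.04) = 1 - Φ(3.04) = 0.0012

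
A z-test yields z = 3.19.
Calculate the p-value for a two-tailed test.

For z = 3.19:
p = 2×P(Z > |3.19|) = 2×(1 - Φ(3.19)) = 0.0014

Answer: p-value ≈ 0.0014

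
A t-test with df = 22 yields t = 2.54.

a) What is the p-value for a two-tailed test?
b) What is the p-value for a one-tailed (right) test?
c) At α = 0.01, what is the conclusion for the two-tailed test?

Answer: a) 0.0187, b) 0.0093, c) fail to reject H₀

Derivation:
Using t-distribution with df = 22:
a) Two-tailed: p = 2×P(T > 2.54) = 0.0187
b) One-tailed: p = P(T > 2.54) = 0.0093
c) 0.0187 ≥ 0.01, fail to reject H₀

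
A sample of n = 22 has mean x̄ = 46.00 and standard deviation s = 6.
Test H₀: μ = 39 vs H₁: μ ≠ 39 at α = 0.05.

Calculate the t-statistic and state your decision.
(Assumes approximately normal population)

df = n - 1 = 21
SE = s/√n = 6/√22 = 1.2792
t = (x̄ - μ₀)/SE = (46.00 - 39)/1.2792 = 5.4722
Critical value: t_{0.025,21} = ±2.080
p-value < 0.0001
Decision: reject H₀

Answer: t = 5.4722, reject H₀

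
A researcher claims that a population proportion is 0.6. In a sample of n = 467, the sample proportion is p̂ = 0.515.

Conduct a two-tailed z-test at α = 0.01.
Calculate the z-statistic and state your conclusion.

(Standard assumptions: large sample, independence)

Answer: z = -3.7494, reject H₀

Derivation:
H₀: p = 0.6, H₁: p ≠ 0.6
Standard error: SE = √(p₀(1-p₀)/n) = √(0.6×0.4/467) = 0.022670
z-statistic: z = (p̂ - p₀)/SE = (0.515 - 0.6)/0.022670 = -3.7494
Critical value: z_0.005 = ±2.576
p-value = 0.0002
Decision: reject H₀ at α = 0.01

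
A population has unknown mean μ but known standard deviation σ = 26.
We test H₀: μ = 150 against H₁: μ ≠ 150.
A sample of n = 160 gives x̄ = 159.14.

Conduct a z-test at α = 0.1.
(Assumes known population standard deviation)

Standard error: SE = σ/√n = 26/√160 = 2.0555
z-statistic: z = (x̄ - μ₀)/SE = (159.14 - 150)/2.0555 = 4.4466
Critical value: ±1.645
p-value < 0.0001
Decision: reject H₀

Answer: z = 4.4466, reject H₀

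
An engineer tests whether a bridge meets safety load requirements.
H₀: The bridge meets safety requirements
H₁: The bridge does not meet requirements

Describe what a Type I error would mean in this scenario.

Answer: Unnecessarily closing a safe bridge for repairs

Derivation:
Type I error (α): Rejecting H₀ when H₀ is true
Type II error (β): Failing to reject H₀ when H₁ is true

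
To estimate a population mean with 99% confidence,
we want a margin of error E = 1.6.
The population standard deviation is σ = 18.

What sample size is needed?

Answer: n = 840

Derivation:
z_0.005 = 2.576
n = (z×σ/E)² = (2.576×18/1.6)²
n = 839.8404
Round up: n = 840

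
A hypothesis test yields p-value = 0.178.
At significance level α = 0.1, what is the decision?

Answer: fail to reject H₀

Derivation:
Compare p-value to α:
0.178 ≥ 0.1
Decision: fail to reject H₀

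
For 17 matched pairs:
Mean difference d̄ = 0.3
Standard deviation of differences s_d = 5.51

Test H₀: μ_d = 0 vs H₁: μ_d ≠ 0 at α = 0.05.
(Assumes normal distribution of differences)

df = n - 1 = 16
SE = s_d/√n = 5.51/√17 = 1.3364
t = d̄/SE = 0.3/1.3364 = 0.2245
Critical value: t_{0.025,16} = ±2.120
p-value ≈ 0.8252
Decision: fail to reject H₀

Answer: t = 0.2245, fail to reject H₀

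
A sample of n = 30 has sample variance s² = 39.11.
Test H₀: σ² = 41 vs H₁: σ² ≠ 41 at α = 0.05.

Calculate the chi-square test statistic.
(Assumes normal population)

Answer: χ² = 27.6632, fail to reject H₀

Derivation:
df = n - 1 = 29
χ² = (n-1)s²/σ₀² = 29×39.11/41 = 27.6632
Critical values: χ²_{0.975,29} = 16.047, χ²_{0.025,29} = 45.722
Rejection region: χ² < 16.047 or χ² > 45.722
Decision: fail to reject H₀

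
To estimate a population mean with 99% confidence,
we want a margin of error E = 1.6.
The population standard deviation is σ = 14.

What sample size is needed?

z_0.005 = 2.576
n = (z×σ/E)² = (2.576×14/1.6)²
n = 508.0516
Round up: n = 509

Answer: n = 509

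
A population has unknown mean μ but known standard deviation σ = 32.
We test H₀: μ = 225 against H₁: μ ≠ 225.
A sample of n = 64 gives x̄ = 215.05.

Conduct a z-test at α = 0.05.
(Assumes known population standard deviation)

Answer: z = -2.4875, reject H₀

Derivation:
Standard error: SE = σ/√n = 32/√64 = 4.0000
z-statistic: z = (x̄ - μ₀)/SE = (215.05 - 225)/4.0000 = -2.4875
Critical value: ±1.960
p-value = 0.0129
Decision: reject H₀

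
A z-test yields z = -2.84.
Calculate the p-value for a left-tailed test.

Answer: p-value ≈ 0.0023

Derivation:
For z = -2.84:
p = P(Z < -2.84) = Φ(-2.84) = 0.0023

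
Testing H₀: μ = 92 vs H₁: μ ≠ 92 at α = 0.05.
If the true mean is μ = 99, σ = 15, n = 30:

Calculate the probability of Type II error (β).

Answer: β ≈ 0.2756

Derivation:
SE = σ/√n = 15/√30 = 2.7386
Critical values: μ₀ ± z_0.025×SE = 92 ± 1.960×2.7386
Acceptance region: (86.6323, 97.3677)
Under H₁ (μ = 99): z_high = (97.3677 - 99)/2.7386 = -0.5960, z_low = (86.6323 - 99)/2.7386 = -4.5161
β = P(not reject | H₁) = Φ(-0.5960) - Φ(-4.5161) ≈ 0.2756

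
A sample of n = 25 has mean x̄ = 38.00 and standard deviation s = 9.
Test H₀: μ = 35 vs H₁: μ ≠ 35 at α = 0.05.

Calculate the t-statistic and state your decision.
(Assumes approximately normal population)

Answer: t = 1.6667, fail to reject H₀

Derivation:
df = n - 1 = 24
SE = s/√n = 9/√25 = 1.8000
t = (x̄ - μ₀)/SE = (38.00 - 35)/1.8000 = 1.6667
Critical value: t_{0.025,24} = ±2.064
p-value ≈ 0.1086
Decision: fail to reject H₀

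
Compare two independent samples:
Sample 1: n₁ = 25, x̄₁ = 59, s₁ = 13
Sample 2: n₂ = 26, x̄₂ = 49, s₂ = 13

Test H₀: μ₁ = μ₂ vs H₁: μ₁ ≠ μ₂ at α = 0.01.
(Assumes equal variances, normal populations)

Answer: t = 2.7462, reject H₀

Derivation:
Pooled variance: s²_p = [24×13² + 25×13²]/(49) = 169.0000
s_p = 13.0000
SE = s_p×√(1/n₁ + 1/n₂) = 13.0000×√(1/25 + 1/26) = 3.6414
t = (x̄₁ - x̄₂)/SE = (59 - 49)/3.6414 = 2.7462
df = 49, t-critical = ±2.680
Decision: reject H₀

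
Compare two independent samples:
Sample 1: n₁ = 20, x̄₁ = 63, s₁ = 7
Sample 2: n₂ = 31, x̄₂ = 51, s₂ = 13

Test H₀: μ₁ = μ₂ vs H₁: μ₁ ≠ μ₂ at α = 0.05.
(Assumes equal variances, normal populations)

Pooled variance: s²_p = [19×7² + 30×13²]/(49) = 122.4694
s_p = 11.0666
SE = s_p×√(1/n₁ + 1/n₂) = 11.0666×√(1/20 + 1/31) = 3.1740
t = (x̄₁ - x̄₂)/SE = (63 - 51)/3.1740 = 3.7807
df = 49, t-critical = ±2.010
Decision: reject H₀

Answer: t = 3.7807, reject H₀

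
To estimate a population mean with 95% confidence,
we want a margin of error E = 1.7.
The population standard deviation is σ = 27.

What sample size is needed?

z_0.025 = 1.960
n = (z×σ/E)² = (1.960×27/1.7)²
n = 969.0403
Round up: n = 970

Answer: n = 970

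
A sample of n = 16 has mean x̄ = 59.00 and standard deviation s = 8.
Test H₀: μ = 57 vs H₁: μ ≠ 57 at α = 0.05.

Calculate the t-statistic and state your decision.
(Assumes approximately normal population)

Answer: t = 1.0000, fail to reject H₀

Derivation:
df = n - 1 = 15
SE = s/√n = 8/√16 = 2.0000
t = (x̄ - μ₀)/SE = (59.00 - 57)/2.0000 = 1.0000
Critical value: t_{0.025,15} = ±2.131
p-value ≈ 0.3332
Decision: fail to reject H₀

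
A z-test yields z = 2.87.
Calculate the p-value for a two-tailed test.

For z = 2.87:
p = 2×P(Z > |2.87|) = 2×(1 - Φ(2.87)) = 0.0041

Answer: p-value ≈ 0.0041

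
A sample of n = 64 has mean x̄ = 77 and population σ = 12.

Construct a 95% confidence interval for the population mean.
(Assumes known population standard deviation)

Answer: (74.0600, 79.9400)

Derivation:
Confidence level: 95%, α = 0.05
z_0.025 = 1.960
SE = σ/√n = 12/√64 = 1.5000
Margin of error = 1.960 × 1.5000 = 2.9400
CI: x̄ ± margin = 77 ± 2.9400
CI: (74.0600, 79.9400)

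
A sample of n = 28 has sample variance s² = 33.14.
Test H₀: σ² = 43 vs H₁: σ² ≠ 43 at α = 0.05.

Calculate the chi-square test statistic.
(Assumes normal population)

Answer: χ² = 20.8088, fail to reject H₀

Derivation:
df = n - 1 = 27
χ² = (n-1)s²/σ₀² = 27×33.14/43 = 20.8088
Critical values: χ²_{0.975,27} = 14.573, χ²_{0.025,27} = 43.195
Rejection region: χ² < 14.573 or χ² > 43.195
Decision: fail to reject H₀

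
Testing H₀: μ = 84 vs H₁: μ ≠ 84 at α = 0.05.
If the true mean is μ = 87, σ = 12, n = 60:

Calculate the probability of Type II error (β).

Answer: β ≈ 0.5093

Derivation:
SE = σ/√n = 12/√60 = 1.5492
Critical values: μ₀ ± z_0.025×SE = 84 ± 1.960×1.5492
Acceptance region: (80.9636, 87.0364)
Under H₁ (μ = 87): z_high = (87.0364 - 87)/1.5492 = 0.0235, z_low = (80.9636 - 87)/1.5492 = -3.8965
β = P(not reject | H₁) = Φ(0.0235) - Φ(-3.8965) ≈ 0.5093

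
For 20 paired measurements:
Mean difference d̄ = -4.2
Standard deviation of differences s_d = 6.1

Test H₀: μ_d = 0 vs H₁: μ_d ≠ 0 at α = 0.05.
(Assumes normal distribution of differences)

df = n - 1 = 19
SE = s_d/√n = 6.1/√20 = 1.3640
t = d̄/SE = -4.2/1.3640 = -3.0792
Critical value: t_{0.025,19} = ±2.093
p-value ≈ 0.0062
Decision: reject H₀

Answer: t = -3.0792, reject H₀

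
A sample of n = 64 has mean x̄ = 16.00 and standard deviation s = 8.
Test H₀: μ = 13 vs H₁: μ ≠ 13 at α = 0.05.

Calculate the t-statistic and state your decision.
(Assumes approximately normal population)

Answer: t = 3.0000, reject H₀

Derivation:
df = n - 1 = 63
SE = s/√n = 8/√64 = 1.0000
t = (x̄ - μ₀)/SE = (16.00 - 13)/1.0000 = 3.0000
Critical value: t_{0.025,63} = ±1.998
p-value ≈ 0.0039
Decision: reject H₀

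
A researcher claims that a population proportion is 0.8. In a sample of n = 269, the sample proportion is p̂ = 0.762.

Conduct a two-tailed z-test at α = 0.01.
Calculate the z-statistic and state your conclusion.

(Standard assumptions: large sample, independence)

Answer: z = -1.5581, fail to reject H₀

Derivation:
H₀: p = 0.8, H₁: p ≠ 0.8
Standard error: SE = √(p₀(1-p₀)/n) = √(0.8×0.2/269) = 0.024388
z-statistic: z = (p̂ - p₀)/SE = (0.762 - 0.8)/0.024388 = -1.5581
Critical value: z_0.005 = ±2.576
p-value = 0.1192
Decision: fail to reject H₀ at α = 0.01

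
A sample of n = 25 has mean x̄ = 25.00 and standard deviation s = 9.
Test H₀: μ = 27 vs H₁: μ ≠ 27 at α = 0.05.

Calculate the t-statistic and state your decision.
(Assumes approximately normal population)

df = n - 1 = 24
SE = s/√n = 9/√25 = 1.8000
t = (x̄ - μ₀)/SE = (25.00 - 27)/1.8000 = -1.1111
Critical value: t_{0.025,24} = ±2.064
p-value ≈ 0.2775
Decision: fail to reject H₀

Answer: t = -1.1111, fail to reject H₀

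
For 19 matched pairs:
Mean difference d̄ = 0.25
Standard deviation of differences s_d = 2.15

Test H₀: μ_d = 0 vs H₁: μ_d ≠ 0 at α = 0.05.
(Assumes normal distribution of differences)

Answer: t = 0.5069, fail to reject H₀

Derivation:
df = n - 1 = 18
SE = s_d/√n = 2.15/√19 = 0.4932
t = d̄/SE = 0.25/0.4932 = 0.5069
Critical value: t_{0.025,18} = ±2.101
p-value ≈ 0.6184
Decision: fail to reject H₀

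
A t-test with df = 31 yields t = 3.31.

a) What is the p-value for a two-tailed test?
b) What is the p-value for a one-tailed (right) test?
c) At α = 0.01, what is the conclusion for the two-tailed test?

Using t-distribution with df = 31:
a) Two-tailed: p = 2×P(T > 3.31) = 0.0024
b) One-tailed: p = P(T > 3.31) = 0.0012
c) 0.0024 < 0.01, reject H₀

Answer: a) 0.0024, b) 0.0012, c) reject H₀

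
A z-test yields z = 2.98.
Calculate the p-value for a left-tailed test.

For z = 2.98:
p = P(Z < 2.98) = Φ(2.98) = 0.9986

Answer: p-value ≈ 0.9986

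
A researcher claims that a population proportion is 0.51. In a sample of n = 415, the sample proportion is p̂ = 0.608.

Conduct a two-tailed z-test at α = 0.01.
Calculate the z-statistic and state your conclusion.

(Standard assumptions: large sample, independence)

Answer: z = 3.9936, reject H₀

Derivation:
H₀: p = 0.51, H₁: p ≠ 0.51
Standard error: SE = √(p₀(1-p₀)/n) = √(0.51×0.49/415) = 0.024539
z-statistic: z = (p̂ - p₀)/SE = (0.608 - 0.51)/0.024539 = 3.9936
Critical value: z_0.005 = ±2.576
p-value = 0.0001
Decision: reject H₀ at α = 0.01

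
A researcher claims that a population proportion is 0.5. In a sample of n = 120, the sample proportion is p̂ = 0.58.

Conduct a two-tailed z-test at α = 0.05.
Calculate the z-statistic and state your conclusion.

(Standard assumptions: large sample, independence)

Answer: z = 1.7527, fail to reject H₀

Derivation:
H₀: p = 0.5, H₁: p ≠ 0.5
Standard error: SE = √(p₀(1-p₀)/n) = √(0.5×0.5/120) = 0.045644
z-statistic: z = (p̂ - p₀)/SE = (0.58 - 0.5)/0.045644 = 1.7527
Critical value: z_0.025 = ±1.960
p-value = 0.0797
Decision: fail to reject H₀ at α = 0.05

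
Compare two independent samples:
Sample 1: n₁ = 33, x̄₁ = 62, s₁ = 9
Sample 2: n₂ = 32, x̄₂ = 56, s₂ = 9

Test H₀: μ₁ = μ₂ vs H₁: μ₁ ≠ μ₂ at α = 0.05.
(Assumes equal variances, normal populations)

Pooled variance: s²_p = [32×9² + 31×9²]/(63) = 81.0000
s_p = 9.0000
SE = s_p×√(1/n₁ + 1/n₂) = 9.0000×√(1/33 + 1/32) = 2.2329
t = (x̄₁ - x̄₂)/SE = (62 - 56)/2.2329 = 2.6871
df = 63, t-critical = ±1.998
Decision: reject H₀

Answer: t = 2.6871, reject H₀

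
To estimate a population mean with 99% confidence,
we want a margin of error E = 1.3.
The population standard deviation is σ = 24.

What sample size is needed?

Answer: n = 2262

Derivation:
z_0.005 = 2.576
n = (z×σ/E)² = (2.576×24/1.3)²
n = 2261.6609
Round up: n = 2262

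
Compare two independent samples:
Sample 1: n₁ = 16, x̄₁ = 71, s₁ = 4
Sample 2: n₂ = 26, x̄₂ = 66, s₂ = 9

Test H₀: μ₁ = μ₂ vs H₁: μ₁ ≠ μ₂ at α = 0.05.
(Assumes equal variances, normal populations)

Answer: t = 2.0912, reject H₀

Derivation:
Pooled variance: s²_p = [15×4² + 25×9²]/(40) = 56.6250
s_p = 7.5250
SE = s_p×√(1/n₁ + 1/n₂) = 7.5250×√(1/16 + 1/26) = 2.3910
t = (x̄₁ - x̄₂)/SE = (71 - 66)/2.3910 = 2.0912
df = 40, t-critical = ±2.021
Decision: reject H₀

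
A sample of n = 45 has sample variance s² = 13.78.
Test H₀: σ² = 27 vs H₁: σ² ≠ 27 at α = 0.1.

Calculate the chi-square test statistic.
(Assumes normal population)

df = n - 1 = 44
χ² = (n-1)s²/σ₀² = 44×13.78/27 = 22.4563
Critical values: χ²_{0.95,44} = 29.787, χ²_{0.05,44} = 60.481
Rejection region: χ² < 29.787 or χ² > 60.481
Decision: reject H₀

Answer: χ² = 22.4563, reject H₀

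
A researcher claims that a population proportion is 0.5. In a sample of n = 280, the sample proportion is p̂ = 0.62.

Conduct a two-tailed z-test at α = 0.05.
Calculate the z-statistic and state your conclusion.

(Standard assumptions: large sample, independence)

H₀: p = 0.5, H₁: p ≠ 0.5
Standard error: SE = √(p₀(1-p₀)/n) = √(0.5×0.5/280) = 0.029881
z-statistic: z = (p̂ - p₀)/SE = (0.62 - 0.5)/0.029881 = 4.0159
Critical value: z_0.025 = ±1.960
p-value = 0.0001
Decision: reject H₀ at α = 0.05

Answer: z = 4.0159, reject H₀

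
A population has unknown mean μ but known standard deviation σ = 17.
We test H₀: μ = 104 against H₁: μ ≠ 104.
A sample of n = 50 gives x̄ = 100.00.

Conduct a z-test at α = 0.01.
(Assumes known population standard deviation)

Answer: z = -1.6638, fail to reject H₀

Derivation:
Standard error: SE = σ/√n = 17/√50 = 2.4042
z-statistic: z = (x̄ - μ₀)/SE = (100.00 - 104)/2.4042 = -1.6638
Critical value: ±2.576
p-value = 0.0962
Decision: fail to reject H₀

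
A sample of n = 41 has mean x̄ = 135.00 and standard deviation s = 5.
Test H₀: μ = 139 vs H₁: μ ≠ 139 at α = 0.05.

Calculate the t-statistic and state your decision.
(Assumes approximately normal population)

df = n - 1 = 40
SE = s/√n = 5/√41 = 0.7809
t = (x̄ - μ₀)/SE = (135.00 - 139)/0.7809 = -5.1223
Critical value: t_{0.025,40} = ±2.021
p-value < 0.0001
Decision: reject H₀

Answer: t = -5.1223, reject H₀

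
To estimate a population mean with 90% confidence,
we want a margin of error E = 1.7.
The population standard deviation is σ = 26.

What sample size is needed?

Answer: n = 633

Derivation:
z_0.05 = 1.645
n = (z×σ/E)² = (1.645×26/1.7)²
n = 632.9664
Round up: n = 633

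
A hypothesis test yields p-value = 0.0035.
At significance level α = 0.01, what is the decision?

Answer: reject H₀

Derivation:
Compare p-value to α:
0.0035 < 0.01
Decision: reject H₀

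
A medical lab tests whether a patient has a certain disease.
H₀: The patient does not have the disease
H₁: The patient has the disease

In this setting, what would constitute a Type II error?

Type I error (α): Rejecting H₀ when H₀ is true
Type II error (β): Failing to reject H₀ when H₁ is true

Answer: Failing to diagnose a patient who actually has the disease (false negative)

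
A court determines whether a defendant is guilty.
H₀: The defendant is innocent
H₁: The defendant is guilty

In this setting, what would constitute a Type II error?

Answer: Acquitting a guilty person

Derivation:
A Type I error (probability α) occurs when we reject a true H₀.
A Type II error (probability β) occurs when we fail to reject a false H₀.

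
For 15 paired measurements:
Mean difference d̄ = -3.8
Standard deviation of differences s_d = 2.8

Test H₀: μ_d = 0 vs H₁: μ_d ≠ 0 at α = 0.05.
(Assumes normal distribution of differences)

df = n - 1 = 14
SE = s_d/√n = 2.8/√15 = 0.7230
t = d̄/SE = -3.8/0.7230 = -5.2559
Critical value: t_{0.025,14} = ±2.145
p-value ≈ 0.0001
Decision: reject H₀

Answer: t = -5.2559, reject H₀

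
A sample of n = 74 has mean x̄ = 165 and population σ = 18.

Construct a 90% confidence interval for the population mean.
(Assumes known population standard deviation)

Confidence level: 90%, α = 0.1
z_0.05 = 1.645
SE = σ/√n = 18/√74 = 2.0925
Margin of error = 1.645 × 2.0925 = 3.4422
CI: x̄ ± margin = 165 ± 3.4422
CI: (161.5578, 168.4422)

Answer: (161.5578, 168.4422)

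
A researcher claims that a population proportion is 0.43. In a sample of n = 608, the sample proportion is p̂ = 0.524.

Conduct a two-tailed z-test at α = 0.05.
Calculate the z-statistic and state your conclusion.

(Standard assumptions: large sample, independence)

H₀: p = 0.43, H₁: p ≠ 0.43
Standard error: SE = √(p₀(1-p₀)/n) = √(0.43×0.57/608) = 0.020078
z-statistic: z = (p̂ - p₀)/SE = (0.524 - 0.43)/0.020078 = 4.6817
Critical value: z_0.025 = ±1.960
p-value < 0.0001
Decision: reject H₀ at α = 0.05

Answer: z = 4.6817, reject H₀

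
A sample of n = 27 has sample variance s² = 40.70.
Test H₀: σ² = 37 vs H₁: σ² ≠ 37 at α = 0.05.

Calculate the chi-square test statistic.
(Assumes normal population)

df = n - 1 = 26
χ² = (n-1)s²/σ₀² = 26×40.70/37 = 28.6000
Critical values: χ²_{0.975,26} = 13.844, χ²_{0.025,26} = 41.923
Rejection region: χ² < 13.844 or χ² > 41.923
Decision: fail to reject H₀

Answer: χ² = 28.6000, fail to reject H₀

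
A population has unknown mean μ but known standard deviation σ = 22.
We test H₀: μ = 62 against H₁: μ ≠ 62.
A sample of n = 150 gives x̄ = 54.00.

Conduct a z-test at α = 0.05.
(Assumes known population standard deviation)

Standard error: SE = σ/√n = 22/√150 = 1.7963
z-statistic: z = (x̄ - μ₀)/SE = (54.00 - 62)/1.7963 = -4.4536
Critical value: ±1.960
p-value < 0.0001
Decision: reject H₀

Answer: z = -4.4536, reject H₀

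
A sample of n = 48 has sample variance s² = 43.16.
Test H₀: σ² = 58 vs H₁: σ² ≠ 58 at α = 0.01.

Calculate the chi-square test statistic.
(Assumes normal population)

Answer: χ² = 34.9745, fail to reject H₀

Derivation:
df = n - 1 = 47
χ² = (n-1)s²/σ₀² = 47×43.16/58 = 34.9745
Critical values: χ²_{0.995,47} = 25.775, χ²_{0.005,47} = 75.704
Rejection region: χ² < 25.775 or χ² > 75.704
Decision: fail to reject H₀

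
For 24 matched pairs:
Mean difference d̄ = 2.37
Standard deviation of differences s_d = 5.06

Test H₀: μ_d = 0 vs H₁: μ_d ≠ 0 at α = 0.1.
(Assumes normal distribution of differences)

Answer: t = 2.2945, reject H₀

Derivation:
df = n - 1 = 23
SE = s_d/√n = 5.06/√24 = 1.0329
t = d̄/SE = 2.37/1.0329 = 2.2945
Critical value: t_{0.05,23} = ±1.714
p-value ≈ 0.0312
Decision: reject H₀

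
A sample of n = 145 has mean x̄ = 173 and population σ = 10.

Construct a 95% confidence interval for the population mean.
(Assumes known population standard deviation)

Answer: (171.3722, 174.6278)

Derivation:
Confidence level: 95%, α = 0.05
z_0.025 = 1.960
SE = σ/√n = 10/√145 = 0.8305
Margin of error = 1.960 × 0.8305 = 1.6278
CI: x̄ ± margin = 173 ± 1.6278
CI: (171.3722, 174.6278)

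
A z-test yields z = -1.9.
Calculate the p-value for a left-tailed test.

Answer: p-value ≈ 0.0287

Derivation:
For z = -1.9:
p = P(Z < -1.9) = Φ(-1.9) = 0.0287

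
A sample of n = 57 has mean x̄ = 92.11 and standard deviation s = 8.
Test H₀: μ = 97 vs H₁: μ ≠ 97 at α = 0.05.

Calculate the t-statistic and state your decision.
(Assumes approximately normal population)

df = n - 1 = 56
SE = s/√n = 8/√57 = 1.0596
t = (x̄ - μ₀)/SE = (92.11 - 97)/1.0596 = -4.6149
Critical value: t_{0.025,56} = ±2.003
p-value < 0.0001
Decision: reject H₀

Answer: t = -4.6149, reject H₀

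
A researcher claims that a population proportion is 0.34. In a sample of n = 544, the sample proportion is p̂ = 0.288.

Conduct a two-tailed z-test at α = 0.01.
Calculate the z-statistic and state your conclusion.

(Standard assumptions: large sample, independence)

Answer: z = -2.5603, fail to reject H₀

Derivation:
H₀: p = 0.34, H₁: p ≠ 0.34
Standard error: SE = √(p₀(1-p₀)/n) = √(0.34×0.66/544) = 0.020310
z-statistic: z = (p̂ - p₀)/SE = (0.288 - 0.34)/0.020310 = -2.5603
Critical value: z_0.005 = ±2.576
p-value = 0.0105
Decision: fail to reject H₀ at α = 0.01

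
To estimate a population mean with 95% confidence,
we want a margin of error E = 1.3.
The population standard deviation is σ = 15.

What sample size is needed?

z_0.025 = 1.960
n = (z×σ/E)² = (1.960×15/1.3)²
n = 511.4556
Round up: n = 512

Answer: n = 512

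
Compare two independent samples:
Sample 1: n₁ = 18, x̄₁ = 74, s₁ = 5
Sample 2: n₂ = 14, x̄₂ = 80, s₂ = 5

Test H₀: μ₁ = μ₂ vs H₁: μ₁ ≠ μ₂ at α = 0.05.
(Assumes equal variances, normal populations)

Pooled variance: s²_p = [17×5² + 13×5²]/(30) = 25.0000
s_p = 5.0000
SE = s_p×√(1/n₁ + 1/n₂) = 5.0000×√(1/18 + 1/14) = 1.7817
t = (x̄₁ - x̄₂)/SE = (74 - 80)/1.7817 = -3.3676
df = 30, t-critical = ±2.042
Decision: reject H₀

Answer: t = -3.3676, reject H₀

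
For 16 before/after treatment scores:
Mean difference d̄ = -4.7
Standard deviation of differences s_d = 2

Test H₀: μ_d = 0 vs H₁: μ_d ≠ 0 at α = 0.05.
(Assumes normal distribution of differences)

df = n - 1 = 15
SE = s_d/√n = 2/√16 = 0.5000
t = d̄/SE = -4.7/0.5000 = -9.4000
Critical value: t_{0.025,15} = ±2.131
p-value < 0.0001
Decision: reject H₀

Answer: t = -9.4000, reject H₀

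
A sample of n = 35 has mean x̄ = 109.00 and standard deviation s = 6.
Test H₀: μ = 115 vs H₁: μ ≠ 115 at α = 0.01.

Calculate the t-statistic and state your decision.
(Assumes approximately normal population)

Answer: t = -5.9160, reject H₀

Derivation:
df = n - 1 = 34
SE = s/√n = 6/√35 = 1.0142
t = (x̄ - μ₀)/SE = (109.00 - 115)/1.0142 = -5.9160
Critical value: t_{0.005,34} = ±2.728
p-value < 0.0001
Decision: reject H₀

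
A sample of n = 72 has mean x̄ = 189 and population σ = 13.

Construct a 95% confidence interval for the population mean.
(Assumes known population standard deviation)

Answer: (185.9971, 192.0029)

Derivation:
Confidence level: 95%, α = 0.05
z_0.025 = 1.960
SE = σ/√n = 13/√72 = 1.5321
Margin of error = 1.960 × 1.5321 = 3.0029
CI: x̄ ± margin = 189 ± 3.0029
CI: (185.9971, 192.0029)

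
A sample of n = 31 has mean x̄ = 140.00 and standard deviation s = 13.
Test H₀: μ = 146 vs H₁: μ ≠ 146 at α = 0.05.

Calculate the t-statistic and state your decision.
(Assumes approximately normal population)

Answer: t = -2.5697, reject H₀

Derivation:
df = n - 1 = 30
SE = s/√n = 13/√31 = 2.3349
t = (x̄ - μ₀)/SE = (140.00 - 146)/2.3349 = -2.5697
Critical value: t_{0.025,30} = ±2.042
p-value ≈ 0.0154
Decision: reject H₀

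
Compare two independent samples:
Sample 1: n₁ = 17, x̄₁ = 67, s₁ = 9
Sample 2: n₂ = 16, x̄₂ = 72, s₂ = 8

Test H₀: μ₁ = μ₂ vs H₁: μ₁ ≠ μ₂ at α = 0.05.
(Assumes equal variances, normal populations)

Answer: t = -1.6827, fail to reject H₀

Derivation:
Pooled variance: s²_p = [16×9² + 15×8²]/(31) = 72.7742
s_p = 8.5308
SE = s_p×√(1/n₁ + 1/n₂) = 8.5308×√(1/17 + 1/16) = 2.9714
t = (x̄₁ - x̄₂)/SE = (67 - 72)/2.9714 = -1.6827
df = 31, t-critical = ±2.040
Decision: fail to reject H₀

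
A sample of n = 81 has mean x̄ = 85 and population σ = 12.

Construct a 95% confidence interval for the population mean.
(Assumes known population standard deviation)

Answer: (82.3867, 87.6133)

Derivation:
Confidence level: 95%, α = 0.05
z_0.025 = 1.960
SE = σ/√n = 12/√81 = 1.3333
Margin of error = 1.960 × 1.3333 = 2.6133
CI: x̄ ± margin = 85 ± 2.6133
CI: (82.3867, 87.6133)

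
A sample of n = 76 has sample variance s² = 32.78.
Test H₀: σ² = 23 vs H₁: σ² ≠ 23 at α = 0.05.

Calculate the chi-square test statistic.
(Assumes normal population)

df = n - 1 = 75
χ² = (n-1)s²/σ₀² = 75×32.78/23 = 106.8913
Critical values: χ²_{0.975,75} = 52.942, χ²_{0.025,75} = 100.839
Rejection region: χ² < 52.942 or χ² > 100.839
Decision: reject H₀

Answer: χ² = 106.8913, reject H₀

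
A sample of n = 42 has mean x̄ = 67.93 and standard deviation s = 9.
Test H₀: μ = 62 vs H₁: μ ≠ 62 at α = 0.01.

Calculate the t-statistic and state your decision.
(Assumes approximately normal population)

df = n - 1 = 41
SE = s/√n = 9/√42 = 1.3887
t = (x̄ - μ₀)/SE = (67.93 - 62)/1.3887 = 4.2702
Critical value: t_{0.005,41} = ±2.701
p-value ≈ 0.0001
Decision: reject H₀

Answer: t = 4.2702, reject H₀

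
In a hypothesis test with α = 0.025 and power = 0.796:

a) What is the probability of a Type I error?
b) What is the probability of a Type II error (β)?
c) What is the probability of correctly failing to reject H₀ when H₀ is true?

Answer: a) 0.025, b) 0.204, c) 0.975

Derivation:
a) Type I error probability = α = 0.025
b) Power = P(reject H₀ | H₁ true) = 1 - β = 0.796, so Type II error probability = β = 1 - Power = 0.204
c) P(fail to reject H₀ | H₀ true) = 1 - α = 0.975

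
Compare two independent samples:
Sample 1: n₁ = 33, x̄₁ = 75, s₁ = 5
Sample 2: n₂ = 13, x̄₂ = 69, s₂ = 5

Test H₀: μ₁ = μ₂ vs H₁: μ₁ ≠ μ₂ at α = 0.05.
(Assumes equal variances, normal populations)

Pooled variance: s²_p = [32×5² + 12×5²]/(44) = 25.0000
s_p = 5.0000
SE = s_p×√(1/n₁ + 1/n₂) = 5.0000×√(1/33 + 1/13) = 1.6373
t = (x̄₁ - x̄₂)/SE = (75 - 69)/1.6373 = 3.6646
df = 44, t-critical = ±2.015
Decision: reject H₀

Answer: t = 3.6646, reject H₀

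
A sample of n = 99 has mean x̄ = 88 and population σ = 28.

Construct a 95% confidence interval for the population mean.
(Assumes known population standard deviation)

Confidence level: 95%, α = 0.05
z_0.025 = 1.960
SE = σ/√n = 28/√99 = 2.8141
Margin of error = 1.960 × 2.8141 = 5.5156
CI: x̄ ± margin = 88 ± 5.5156
CI: (82.4844, 93.5156)

Answer: (82.4844, 93.5156)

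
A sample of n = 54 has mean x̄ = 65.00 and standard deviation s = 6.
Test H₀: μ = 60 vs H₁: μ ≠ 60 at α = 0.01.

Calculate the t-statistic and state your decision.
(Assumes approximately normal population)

Answer: t = 6.1237, reject H₀

Derivation:
df = n - 1 = 53
SE = s/√n = 6/√54 = 0.8165
t = (x̄ - μ₀)/SE = (65.00 - 60)/0.8165 = 6.1237
Critical value: t_{0.005,53} = ±2.672
p-value < 0.0001
Decision: reject H₀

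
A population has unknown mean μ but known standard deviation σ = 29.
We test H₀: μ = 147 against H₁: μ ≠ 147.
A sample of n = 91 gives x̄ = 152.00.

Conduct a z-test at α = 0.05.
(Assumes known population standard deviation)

Answer: z = 1.6447, fail to reject H₀

Derivation:
Standard error: SE = σ/√n = 29/√91 = 3.0400
z-statistic: z = (x̄ - μ₀)/SE = (152.00 - 147)/3.0400 = 1.6447
Critical value: ±1.960
p-value = 0.1000
Decision: fail to reject H₀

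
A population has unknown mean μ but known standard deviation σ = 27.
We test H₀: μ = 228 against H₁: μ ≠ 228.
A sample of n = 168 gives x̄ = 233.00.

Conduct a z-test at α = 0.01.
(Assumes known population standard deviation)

Standard error: SE = σ/√n = 27/√168 = 2.0831
z-statistic: z = (x̄ - μ₀)/SE = (233.00 - 228)/2.0831 = 2.4003
Critical value: ±2.576
p-value = 0.0164
Decision: fail to reject H₀

Answer: z = 2.4003, fail to reject H₀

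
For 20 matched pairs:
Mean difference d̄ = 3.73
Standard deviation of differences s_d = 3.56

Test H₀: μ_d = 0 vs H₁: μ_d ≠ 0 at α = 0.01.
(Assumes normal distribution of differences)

Answer: t = 4.6859, reject H₀

Derivation:
df = n - 1 = 19
SE = s_d/√n = 3.56/√20 = 0.7960
t = d̄/SE = 3.73/0.7960 = 4.6859
Critical value: t_{0.005,19} = ±2.861
p-value ≈ 0.0002
Decision: reject H₀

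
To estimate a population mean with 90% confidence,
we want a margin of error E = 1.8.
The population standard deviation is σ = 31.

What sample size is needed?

z_0.05 = 1.645
n = (z×σ/E)² = (1.645×31/1.8)²
n = 802.6204
Round up: n = 803

Answer: n = 803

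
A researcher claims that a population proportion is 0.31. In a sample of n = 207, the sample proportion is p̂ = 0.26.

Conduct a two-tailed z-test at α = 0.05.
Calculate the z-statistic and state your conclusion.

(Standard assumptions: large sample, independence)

H₀: p = 0.31, H₁: p ≠ 0.31
Standard error: SE = √(p₀(1-p₀)/n) = √(0.31×0.69/207) = 0.032146
z-statistic: z = (p̂ - p₀)/SE = (0.26 - 0.31)/0.032146 = -1.5554
Critical value: z_0.025 = ±1.960
p-value = 0.1199
Decision: fail to reject H₀ at α = 0.05

Answer: z = -1.5554, fail to reject H₀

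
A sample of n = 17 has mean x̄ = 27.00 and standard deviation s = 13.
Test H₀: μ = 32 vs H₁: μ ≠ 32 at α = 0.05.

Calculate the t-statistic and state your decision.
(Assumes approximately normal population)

Answer: t = -1.5858, fail to reject H₀

Derivation:
df = n - 1 = 16
SE = s/√n = 13/√17 = 3.1530
t = (x̄ - μ₀)/SE = (27.00 - 32)/3.1530 = -1.5858
Critical value: t_{0.025,16} = ±2.120
p-value ≈ 0.1323
Decision: fail to reject H₀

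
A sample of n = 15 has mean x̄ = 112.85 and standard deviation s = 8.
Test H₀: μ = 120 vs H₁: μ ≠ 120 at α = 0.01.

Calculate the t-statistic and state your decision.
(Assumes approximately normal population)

df = n - 1 = 14
SE = s/√n = 8/√15 = 2.0656
t = (x̄ - μ₀)/SE = (112.85 - 120)/2.0656 = -3.4615
Critical value: t_{0.005,14} = ±2.977
p-value ≈ 0.0038
Decision: reject H₀

Answer: t = -3.4615, reject H₀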